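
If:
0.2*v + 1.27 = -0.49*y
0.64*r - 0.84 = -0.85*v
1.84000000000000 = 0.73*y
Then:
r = 17.95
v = -12.53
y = 2.52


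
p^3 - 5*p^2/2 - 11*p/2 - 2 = (p - 4)*(p + 1/2)*(p + 1)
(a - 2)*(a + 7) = a^2 + 5*a - 14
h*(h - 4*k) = h^2 - 4*h*k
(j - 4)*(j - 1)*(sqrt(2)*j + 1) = sqrt(2)*j^3 - 5*sqrt(2)*j^2 + j^2 - 5*j + 4*sqrt(2)*j + 4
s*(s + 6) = s^2 + 6*s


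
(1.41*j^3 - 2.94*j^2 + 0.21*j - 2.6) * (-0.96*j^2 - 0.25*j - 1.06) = -1.3536*j^5 + 2.4699*j^4 - 0.9612*j^3 + 5.5599*j^2 + 0.4274*j + 2.756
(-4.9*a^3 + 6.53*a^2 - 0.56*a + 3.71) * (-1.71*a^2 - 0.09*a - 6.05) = 8.379*a^5 - 10.7253*a^4 + 30.0149*a^3 - 45.8002*a^2 + 3.0541*a - 22.4455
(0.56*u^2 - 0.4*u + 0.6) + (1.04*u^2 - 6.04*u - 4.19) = 1.6*u^2 - 6.44*u - 3.59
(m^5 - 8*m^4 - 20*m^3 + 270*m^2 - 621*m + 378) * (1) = m^5 - 8*m^4 - 20*m^3 + 270*m^2 - 621*m + 378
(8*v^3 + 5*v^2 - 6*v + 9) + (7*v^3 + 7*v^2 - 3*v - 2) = 15*v^3 + 12*v^2 - 9*v + 7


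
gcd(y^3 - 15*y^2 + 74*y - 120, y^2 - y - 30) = y - 6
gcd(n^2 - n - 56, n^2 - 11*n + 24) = n - 8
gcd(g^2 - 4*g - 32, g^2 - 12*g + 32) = g - 8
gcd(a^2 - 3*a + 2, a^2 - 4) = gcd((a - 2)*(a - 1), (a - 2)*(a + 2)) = a - 2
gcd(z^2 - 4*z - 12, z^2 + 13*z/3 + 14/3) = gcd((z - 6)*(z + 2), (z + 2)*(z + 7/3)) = z + 2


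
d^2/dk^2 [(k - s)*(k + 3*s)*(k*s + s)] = 2*s*(3*k + 2*s + 1)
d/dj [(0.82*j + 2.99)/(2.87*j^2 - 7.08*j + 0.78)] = (-2.3534*j^2 - 17.1626*j + 21.8088)/(8.2369*j^4 - 40.6392*j^3 + 54.6036*j^2 - 11.0448*j + 0.6084)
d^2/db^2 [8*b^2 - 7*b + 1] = 16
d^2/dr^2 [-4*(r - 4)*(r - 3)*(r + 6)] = 8 - 24*r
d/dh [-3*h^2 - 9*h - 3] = -6*h - 9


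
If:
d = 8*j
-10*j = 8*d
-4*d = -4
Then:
No Solution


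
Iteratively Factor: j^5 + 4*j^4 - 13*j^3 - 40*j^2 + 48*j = (j - 3)*(j^4 + 7*j^3 + 8*j^2 - 16*j) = (j - 3)*(j + 4)*(j^3 + 3*j^2 - 4*j) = (j - 3)*(j - 1)*(j + 4)*(j^2 + 4*j) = j*(j - 3)*(j - 1)*(j + 4)*(j + 4)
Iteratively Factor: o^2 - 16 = (o - 4)*(o + 4)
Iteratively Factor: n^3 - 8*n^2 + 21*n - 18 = (n - 2)*(n^2 - 6*n + 9) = (n - 3)*(n - 2)*(n - 3)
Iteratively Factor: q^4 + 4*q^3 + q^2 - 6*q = (q + 3)*(q^3 + q^2 - 2*q) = (q + 2)*(q + 3)*(q^2 - q) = q*(q + 2)*(q + 3)*(q - 1)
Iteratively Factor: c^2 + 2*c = (c + 2)*(c)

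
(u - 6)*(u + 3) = u^2 - 3*u - 18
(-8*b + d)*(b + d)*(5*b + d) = -40*b^3 - 43*b^2*d - 2*b*d^2 + d^3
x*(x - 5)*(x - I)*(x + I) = x^4 - 5*x^3 + x^2 - 5*x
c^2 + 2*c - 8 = (c - 2)*(c + 4)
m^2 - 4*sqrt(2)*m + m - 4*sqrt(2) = (m + 1)*(m - 4*sqrt(2))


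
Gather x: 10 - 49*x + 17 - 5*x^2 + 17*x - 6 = -5*x^2 - 32*x + 21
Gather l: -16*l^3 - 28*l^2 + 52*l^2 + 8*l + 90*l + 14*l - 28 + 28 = -16*l^3 + 24*l^2 + 112*l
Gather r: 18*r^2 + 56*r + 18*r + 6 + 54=18*r^2 + 74*r + 60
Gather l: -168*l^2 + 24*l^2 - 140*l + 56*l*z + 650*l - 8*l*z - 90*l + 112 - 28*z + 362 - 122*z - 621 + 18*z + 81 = -144*l^2 + l*(48*z + 420) - 132*z - 66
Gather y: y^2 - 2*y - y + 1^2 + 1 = y^2 - 3*y + 2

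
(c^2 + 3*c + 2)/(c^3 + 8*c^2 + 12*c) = (c + 1)/(c*(c + 6))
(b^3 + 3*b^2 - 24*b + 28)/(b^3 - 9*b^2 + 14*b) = (b^2 + 5*b - 14)/(b*(b - 7))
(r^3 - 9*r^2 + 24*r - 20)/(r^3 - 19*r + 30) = (r^2 - 7*r + 10)/(r^2 + 2*r - 15)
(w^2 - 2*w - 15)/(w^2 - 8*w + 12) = (w^2 - 2*w - 15)/(w^2 - 8*w + 12)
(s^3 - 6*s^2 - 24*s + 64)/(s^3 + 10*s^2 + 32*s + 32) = (s^2 - 10*s + 16)/(s^2 + 6*s + 8)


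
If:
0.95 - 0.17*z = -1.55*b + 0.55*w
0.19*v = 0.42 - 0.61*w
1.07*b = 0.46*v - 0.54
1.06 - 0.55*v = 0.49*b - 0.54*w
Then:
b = 0.27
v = 1.81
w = 0.13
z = 7.67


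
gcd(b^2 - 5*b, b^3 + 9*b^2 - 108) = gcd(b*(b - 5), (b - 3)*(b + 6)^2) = 1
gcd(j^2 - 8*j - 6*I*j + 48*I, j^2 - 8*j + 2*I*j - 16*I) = j - 8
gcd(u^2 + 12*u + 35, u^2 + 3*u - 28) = u + 7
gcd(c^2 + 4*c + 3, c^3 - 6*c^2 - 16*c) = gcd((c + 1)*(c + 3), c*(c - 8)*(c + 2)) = 1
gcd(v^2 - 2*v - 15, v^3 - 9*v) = v + 3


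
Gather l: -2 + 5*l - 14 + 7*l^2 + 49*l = 7*l^2 + 54*l - 16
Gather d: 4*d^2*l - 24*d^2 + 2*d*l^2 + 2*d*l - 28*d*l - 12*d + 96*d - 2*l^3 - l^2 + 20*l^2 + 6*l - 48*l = d^2*(4*l - 24) + d*(2*l^2 - 26*l + 84) - 2*l^3 + 19*l^2 - 42*l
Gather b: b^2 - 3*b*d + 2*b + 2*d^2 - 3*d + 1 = b^2 + b*(2 - 3*d) + 2*d^2 - 3*d + 1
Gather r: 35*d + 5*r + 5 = 35*d + 5*r + 5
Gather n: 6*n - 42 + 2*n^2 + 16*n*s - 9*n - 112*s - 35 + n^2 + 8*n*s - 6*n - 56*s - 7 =3*n^2 + n*(24*s - 9) - 168*s - 84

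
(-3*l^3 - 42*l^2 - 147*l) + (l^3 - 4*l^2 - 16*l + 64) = -2*l^3 - 46*l^2 - 163*l + 64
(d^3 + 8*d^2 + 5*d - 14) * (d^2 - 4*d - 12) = d^5 + 4*d^4 - 39*d^3 - 130*d^2 - 4*d + 168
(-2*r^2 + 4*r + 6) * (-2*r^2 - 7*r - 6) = 4*r^4 + 6*r^3 - 28*r^2 - 66*r - 36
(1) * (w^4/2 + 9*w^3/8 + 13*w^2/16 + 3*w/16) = w^4/2 + 9*w^3/8 + 13*w^2/16 + 3*w/16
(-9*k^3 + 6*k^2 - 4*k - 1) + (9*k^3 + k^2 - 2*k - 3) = 7*k^2 - 6*k - 4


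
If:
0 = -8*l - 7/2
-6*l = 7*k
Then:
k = 3/8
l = -7/16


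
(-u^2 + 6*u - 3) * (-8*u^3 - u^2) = 8*u^5 - 47*u^4 + 18*u^3 + 3*u^2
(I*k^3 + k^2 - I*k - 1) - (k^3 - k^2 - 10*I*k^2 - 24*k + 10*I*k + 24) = -k^3 + I*k^3 + 2*k^2 + 10*I*k^2 + 24*k - 11*I*k - 25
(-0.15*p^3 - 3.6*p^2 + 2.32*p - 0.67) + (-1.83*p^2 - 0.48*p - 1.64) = -0.15*p^3 - 5.43*p^2 + 1.84*p - 2.31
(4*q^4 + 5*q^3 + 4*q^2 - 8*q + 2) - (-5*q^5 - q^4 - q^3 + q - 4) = 5*q^5 + 5*q^4 + 6*q^3 + 4*q^2 - 9*q + 6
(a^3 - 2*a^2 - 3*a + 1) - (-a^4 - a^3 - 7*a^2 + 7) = a^4 + 2*a^3 + 5*a^2 - 3*a - 6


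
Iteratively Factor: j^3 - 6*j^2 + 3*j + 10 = (j + 1)*(j^2 - 7*j + 10) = (j - 5)*(j + 1)*(j - 2)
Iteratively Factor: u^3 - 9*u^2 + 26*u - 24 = (u - 4)*(u^2 - 5*u + 6) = (u - 4)*(u - 3)*(u - 2)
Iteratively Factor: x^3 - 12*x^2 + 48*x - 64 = (x - 4)*(x^2 - 8*x + 16) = (x - 4)^2*(x - 4)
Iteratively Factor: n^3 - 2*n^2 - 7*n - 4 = (n - 4)*(n^2 + 2*n + 1) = (n - 4)*(n + 1)*(n + 1)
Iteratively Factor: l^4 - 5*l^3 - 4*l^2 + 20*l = (l - 5)*(l^3 - 4*l) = (l - 5)*(l - 2)*(l^2 + 2*l) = (l - 5)*(l - 2)*(l + 2)*(l)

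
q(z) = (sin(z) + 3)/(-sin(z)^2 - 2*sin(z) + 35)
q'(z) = (2*sin(z)*cos(z) + 2*cos(z))*(sin(z) + 3)/(-sin(z)^2 - 2*sin(z) + 35)^2 + cos(z)/(-sin(z)^2 - 2*sin(z) + 35) = (sin(z)^2 + 6*sin(z) + 41)*cos(z)/(sin(z)^2 + 2*sin(z) - 35)^2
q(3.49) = 0.07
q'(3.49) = -0.03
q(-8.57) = 0.06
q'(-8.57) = -0.02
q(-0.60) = 0.07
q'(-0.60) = 0.02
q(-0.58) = 0.07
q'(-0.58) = 0.02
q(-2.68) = 0.07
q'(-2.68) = -0.03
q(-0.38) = 0.07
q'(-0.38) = 0.03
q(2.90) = 0.09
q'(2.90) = -0.03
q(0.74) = 0.11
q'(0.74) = 0.03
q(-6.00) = 0.10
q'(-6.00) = 0.03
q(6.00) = 0.08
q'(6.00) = 0.03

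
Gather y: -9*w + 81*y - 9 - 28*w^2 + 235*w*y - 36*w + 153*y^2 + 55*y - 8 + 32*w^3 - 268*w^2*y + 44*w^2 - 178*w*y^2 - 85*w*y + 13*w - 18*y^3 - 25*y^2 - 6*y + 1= 32*w^3 + 16*w^2 - 32*w - 18*y^3 + y^2*(128 - 178*w) + y*(-268*w^2 + 150*w + 130) - 16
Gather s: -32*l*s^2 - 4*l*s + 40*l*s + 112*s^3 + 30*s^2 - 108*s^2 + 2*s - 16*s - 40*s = 112*s^3 + s^2*(-32*l - 78) + s*(36*l - 54)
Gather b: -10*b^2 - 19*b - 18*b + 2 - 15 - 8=-10*b^2 - 37*b - 21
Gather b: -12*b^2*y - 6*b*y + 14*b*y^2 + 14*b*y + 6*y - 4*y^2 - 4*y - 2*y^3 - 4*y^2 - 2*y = -12*b^2*y + b*(14*y^2 + 8*y) - 2*y^3 - 8*y^2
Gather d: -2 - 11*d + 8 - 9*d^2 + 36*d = -9*d^2 + 25*d + 6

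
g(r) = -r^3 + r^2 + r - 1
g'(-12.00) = -455.00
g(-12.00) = 1859.00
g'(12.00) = -407.00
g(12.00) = -1573.00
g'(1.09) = -0.38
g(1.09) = -0.02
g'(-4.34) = -64.19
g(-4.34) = 95.24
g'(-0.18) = 0.54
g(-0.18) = -1.14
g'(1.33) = -1.65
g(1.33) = -0.25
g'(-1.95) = -14.31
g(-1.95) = 8.27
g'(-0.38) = -0.19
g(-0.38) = -1.18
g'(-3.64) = -46.03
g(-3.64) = 56.84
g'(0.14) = 1.22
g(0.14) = -0.84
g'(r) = -3*r^2 + 2*r + 1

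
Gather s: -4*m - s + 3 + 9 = -4*m - s + 12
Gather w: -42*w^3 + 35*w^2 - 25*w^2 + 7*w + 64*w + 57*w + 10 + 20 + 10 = -42*w^3 + 10*w^2 + 128*w + 40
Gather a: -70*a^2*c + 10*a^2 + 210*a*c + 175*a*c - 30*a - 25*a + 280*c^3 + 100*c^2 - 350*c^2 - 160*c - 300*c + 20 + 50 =a^2*(10 - 70*c) + a*(385*c - 55) + 280*c^3 - 250*c^2 - 460*c + 70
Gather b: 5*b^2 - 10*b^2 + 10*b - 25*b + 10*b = -5*b^2 - 5*b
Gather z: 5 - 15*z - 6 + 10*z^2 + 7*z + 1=10*z^2 - 8*z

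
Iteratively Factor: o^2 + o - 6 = (o + 3)*(o - 2)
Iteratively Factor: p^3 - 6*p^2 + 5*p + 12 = (p - 3)*(p^2 - 3*p - 4) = (p - 3)*(p + 1)*(p - 4)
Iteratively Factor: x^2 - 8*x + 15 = (x - 3)*(x - 5)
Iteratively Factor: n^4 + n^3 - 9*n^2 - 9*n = (n - 3)*(n^3 + 4*n^2 + 3*n) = (n - 3)*(n + 3)*(n^2 + n) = (n - 3)*(n + 1)*(n + 3)*(n)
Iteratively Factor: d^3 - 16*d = (d - 4)*(d^2 + 4*d) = (d - 4)*(d + 4)*(d)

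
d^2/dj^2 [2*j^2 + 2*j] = 4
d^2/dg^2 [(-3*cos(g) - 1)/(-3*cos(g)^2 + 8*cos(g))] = (-108*sin(g)^4/cos(g)^3 + 27*sin(g)^2 + 99 - 226/cos(g) - 144/cos(g)^2 + 236/cos(g)^3)/(3*cos(g) - 8)^3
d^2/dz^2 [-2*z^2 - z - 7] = -4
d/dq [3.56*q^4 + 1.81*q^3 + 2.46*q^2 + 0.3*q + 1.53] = 14.24*q^3 + 5.43*q^2 + 4.92*q + 0.3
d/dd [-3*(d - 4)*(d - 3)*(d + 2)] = -9*d^2 + 30*d + 6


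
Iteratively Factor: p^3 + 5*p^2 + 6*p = (p + 3)*(p^2 + 2*p) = (p + 2)*(p + 3)*(p)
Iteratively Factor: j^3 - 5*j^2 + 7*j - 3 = (j - 1)*(j^2 - 4*j + 3) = (j - 1)^2*(j - 3)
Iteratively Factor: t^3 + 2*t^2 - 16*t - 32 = (t + 2)*(t^2 - 16) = (t + 2)*(t + 4)*(t - 4)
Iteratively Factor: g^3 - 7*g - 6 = (g + 1)*(g^2 - g - 6) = (g + 1)*(g + 2)*(g - 3)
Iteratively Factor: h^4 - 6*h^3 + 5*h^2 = (h - 1)*(h^3 - 5*h^2) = h*(h - 1)*(h^2 - 5*h) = h^2*(h - 1)*(h - 5)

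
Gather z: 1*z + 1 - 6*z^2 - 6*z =-6*z^2 - 5*z + 1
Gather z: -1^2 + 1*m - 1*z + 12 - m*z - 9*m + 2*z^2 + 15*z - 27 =-8*m + 2*z^2 + z*(14 - m) - 16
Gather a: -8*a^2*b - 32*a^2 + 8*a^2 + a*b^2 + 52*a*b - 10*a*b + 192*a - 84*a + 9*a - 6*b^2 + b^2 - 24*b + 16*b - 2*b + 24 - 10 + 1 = a^2*(-8*b - 24) + a*(b^2 + 42*b + 117) - 5*b^2 - 10*b + 15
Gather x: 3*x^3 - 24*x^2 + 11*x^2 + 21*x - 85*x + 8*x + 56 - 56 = 3*x^3 - 13*x^2 - 56*x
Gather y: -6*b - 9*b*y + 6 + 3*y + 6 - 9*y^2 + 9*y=-6*b - 9*y^2 + y*(12 - 9*b) + 12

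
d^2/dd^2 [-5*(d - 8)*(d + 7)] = -10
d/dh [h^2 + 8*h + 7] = 2*h + 8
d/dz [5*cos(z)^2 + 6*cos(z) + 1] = -2*(5*cos(z) + 3)*sin(z)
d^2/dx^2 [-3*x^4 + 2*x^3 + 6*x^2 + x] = -36*x^2 + 12*x + 12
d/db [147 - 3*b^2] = -6*b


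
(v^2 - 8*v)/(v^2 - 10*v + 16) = v/(v - 2)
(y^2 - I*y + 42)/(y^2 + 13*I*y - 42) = (y - 7*I)/(y + 7*I)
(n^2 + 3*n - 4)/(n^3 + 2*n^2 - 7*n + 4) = 1/(n - 1)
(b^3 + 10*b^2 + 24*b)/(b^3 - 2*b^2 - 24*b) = (b + 6)/(b - 6)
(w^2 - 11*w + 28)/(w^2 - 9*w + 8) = (w^2 - 11*w + 28)/(w^2 - 9*w + 8)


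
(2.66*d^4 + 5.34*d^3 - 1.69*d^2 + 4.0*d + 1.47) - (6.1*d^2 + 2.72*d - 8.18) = 2.66*d^4 + 5.34*d^3 - 7.79*d^2 + 1.28*d + 9.65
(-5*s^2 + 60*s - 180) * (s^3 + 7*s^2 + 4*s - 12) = -5*s^5 + 25*s^4 + 220*s^3 - 960*s^2 - 1440*s + 2160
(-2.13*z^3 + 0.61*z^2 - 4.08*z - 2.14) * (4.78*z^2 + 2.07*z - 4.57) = -10.1814*z^5 - 1.4933*z^4 - 8.5056*z^3 - 21.4625*z^2 + 14.2158*z + 9.7798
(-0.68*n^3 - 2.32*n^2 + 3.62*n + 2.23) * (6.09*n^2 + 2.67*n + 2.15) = -4.1412*n^5 - 15.9444*n^4 + 14.3894*n^3 + 18.2581*n^2 + 13.7371*n + 4.7945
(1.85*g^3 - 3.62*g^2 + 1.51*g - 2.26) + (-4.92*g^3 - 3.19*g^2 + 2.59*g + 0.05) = -3.07*g^3 - 6.81*g^2 + 4.1*g - 2.21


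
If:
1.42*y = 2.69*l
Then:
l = 0.527881040892193*y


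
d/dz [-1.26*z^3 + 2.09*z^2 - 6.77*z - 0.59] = -3.78*z^2 + 4.18*z - 6.77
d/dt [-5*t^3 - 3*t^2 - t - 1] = -15*t^2 - 6*t - 1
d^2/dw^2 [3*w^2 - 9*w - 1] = 6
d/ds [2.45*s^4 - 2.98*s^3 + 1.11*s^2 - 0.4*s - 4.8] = 9.8*s^3 - 8.94*s^2 + 2.22*s - 0.4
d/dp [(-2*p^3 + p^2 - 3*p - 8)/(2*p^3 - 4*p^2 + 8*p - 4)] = (3*p^4 - 10*p^3 + 34*p^2 - 36*p + 38)/(2*(p^6 - 4*p^5 + 12*p^4 - 20*p^3 + 24*p^2 - 16*p + 4))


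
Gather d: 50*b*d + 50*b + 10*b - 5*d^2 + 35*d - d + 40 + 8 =60*b - 5*d^2 + d*(50*b + 34) + 48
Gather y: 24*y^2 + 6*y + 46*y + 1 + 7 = 24*y^2 + 52*y + 8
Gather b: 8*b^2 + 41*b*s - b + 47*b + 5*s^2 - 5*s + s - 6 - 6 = 8*b^2 + b*(41*s + 46) + 5*s^2 - 4*s - 12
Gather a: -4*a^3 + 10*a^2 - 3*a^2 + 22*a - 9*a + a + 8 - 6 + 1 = -4*a^3 + 7*a^2 + 14*a + 3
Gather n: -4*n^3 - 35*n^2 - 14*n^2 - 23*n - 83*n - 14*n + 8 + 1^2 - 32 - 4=-4*n^3 - 49*n^2 - 120*n - 27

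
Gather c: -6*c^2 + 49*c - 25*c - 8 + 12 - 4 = -6*c^2 + 24*c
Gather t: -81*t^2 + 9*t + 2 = -81*t^2 + 9*t + 2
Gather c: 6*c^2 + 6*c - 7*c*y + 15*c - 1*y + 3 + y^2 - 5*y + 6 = 6*c^2 + c*(21 - 7*y) + y^2 - 6*y + 9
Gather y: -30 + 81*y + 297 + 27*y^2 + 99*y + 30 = 27*y^2 + 180*y + 297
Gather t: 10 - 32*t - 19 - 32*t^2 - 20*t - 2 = -32*t^2 - 52*t - 11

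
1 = 1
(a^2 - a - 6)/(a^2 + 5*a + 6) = (a - 3)/(a + 3)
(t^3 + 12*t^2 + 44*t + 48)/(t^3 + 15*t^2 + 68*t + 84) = (t + 4)/(t + 7)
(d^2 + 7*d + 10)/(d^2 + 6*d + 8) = (d + 5)/(d + 4)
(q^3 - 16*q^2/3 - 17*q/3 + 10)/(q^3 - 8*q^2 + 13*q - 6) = (q + 5/3)/(q - 1)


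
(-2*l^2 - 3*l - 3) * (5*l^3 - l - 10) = -10*l^5 - 15*l^4 - 13*l^3 + 23*l^2 + 33*l + 30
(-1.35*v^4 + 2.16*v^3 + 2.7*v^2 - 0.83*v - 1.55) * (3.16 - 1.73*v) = 2.3355*v^5 - 8.0028*v^4 + 2.1546*v^3 + 9.9679*v^2 + 0.0587000000000004*v - 4.898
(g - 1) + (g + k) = 2*g + k - 1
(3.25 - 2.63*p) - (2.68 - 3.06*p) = 0.43*p + 0.57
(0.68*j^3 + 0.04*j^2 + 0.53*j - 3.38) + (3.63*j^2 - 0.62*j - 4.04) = 0.68*j^3 + 3.67*j^2 - 0.09*j - 7.42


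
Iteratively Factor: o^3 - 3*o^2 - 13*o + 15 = (o - 1)*(o^2 - 2*o - 15) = (o - 5)*(o - 1)*(o + 3)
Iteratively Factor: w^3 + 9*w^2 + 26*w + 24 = (w + 4)*(w^2 + 5*w + 6) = (w + 3)*(w + 4)*(w + 2)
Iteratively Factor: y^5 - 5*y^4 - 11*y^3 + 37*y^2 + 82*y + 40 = (y + 1)*(y^4 - 6*y^3 - 5*y^2 + 42*y + 40) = (y - 4)*(y + 1)*(y^3 - 2*y^2 - 13*y - 10) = (y - 4)*(y + 1)^2*(y^2 - 3*y - 10) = (y - 5)*(y - 4)*(y + 1)^2*(y + 2)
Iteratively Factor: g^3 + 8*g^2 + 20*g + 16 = (g + 4)*(g^2 + 4*g + 4) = (g + 2)*(g + 4)*(g + 2)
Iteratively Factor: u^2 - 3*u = (u)*(u - 3)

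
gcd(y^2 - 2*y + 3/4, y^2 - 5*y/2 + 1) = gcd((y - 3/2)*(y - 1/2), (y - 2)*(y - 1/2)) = y - 1/2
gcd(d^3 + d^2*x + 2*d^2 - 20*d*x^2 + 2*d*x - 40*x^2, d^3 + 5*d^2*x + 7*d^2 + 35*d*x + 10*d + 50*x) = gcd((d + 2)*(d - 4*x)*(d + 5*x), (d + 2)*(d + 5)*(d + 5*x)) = d^2 + 5*d*x + 2*d + 10*x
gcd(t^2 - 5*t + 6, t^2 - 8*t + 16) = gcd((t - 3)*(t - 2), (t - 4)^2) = 1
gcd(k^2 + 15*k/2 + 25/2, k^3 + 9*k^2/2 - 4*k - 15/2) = k + 5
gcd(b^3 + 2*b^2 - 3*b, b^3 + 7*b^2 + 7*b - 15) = b^2 + 2*b - 3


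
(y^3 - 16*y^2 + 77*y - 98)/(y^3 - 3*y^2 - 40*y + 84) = (y - 7)/(y + 6)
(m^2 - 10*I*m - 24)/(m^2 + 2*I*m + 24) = (m - 6*I)/(m + 6*I)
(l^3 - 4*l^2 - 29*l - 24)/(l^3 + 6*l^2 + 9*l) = (l^2 - 7*l - 8)/(l*(l + 3))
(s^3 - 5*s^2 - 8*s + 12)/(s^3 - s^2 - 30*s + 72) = (s^3 - 5*s^2 - 8*s + 12)/(s^3 - s^2 - 30*s + 72)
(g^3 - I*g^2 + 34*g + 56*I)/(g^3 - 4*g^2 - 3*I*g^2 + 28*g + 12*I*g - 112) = (g + 2*I)/(g - 4)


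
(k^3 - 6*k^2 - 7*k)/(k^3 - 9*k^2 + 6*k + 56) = k*(k + 1)/(k^2 - 2*k - 8)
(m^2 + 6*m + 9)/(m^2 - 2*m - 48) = (m^2 + 6*m + 9)/(m^2 - 2*m - 48)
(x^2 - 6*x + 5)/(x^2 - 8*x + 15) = (x - 1)/(x - 3)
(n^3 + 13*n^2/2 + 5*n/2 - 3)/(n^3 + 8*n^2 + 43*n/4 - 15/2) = 2*(n + 1)/(2*n + 5)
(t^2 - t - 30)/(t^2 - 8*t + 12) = (t + 5)/(t - 2)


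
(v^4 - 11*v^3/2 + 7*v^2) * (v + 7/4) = v^5 - 15*v^4/4 - 21*v^3/8 + 49*v^2/4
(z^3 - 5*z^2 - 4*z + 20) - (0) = z^3 - 5*z^2 - 4*z + 20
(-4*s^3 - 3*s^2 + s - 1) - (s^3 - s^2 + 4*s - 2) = -5*s^3 - 2*s^2 - 3*s + 1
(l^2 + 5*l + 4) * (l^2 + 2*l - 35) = l^4 + 7*l^3 - 21*l^2 - 167*l - 140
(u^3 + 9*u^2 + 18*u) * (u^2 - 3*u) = u^5 + 6*u^4 - 9*u^3 - 54*u^2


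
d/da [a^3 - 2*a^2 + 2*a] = 3*a^2 - 4*a + 2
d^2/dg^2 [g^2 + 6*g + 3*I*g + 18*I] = 2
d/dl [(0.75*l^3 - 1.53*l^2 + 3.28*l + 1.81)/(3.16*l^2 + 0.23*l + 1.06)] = (2.37*l^4 + 0.345000000000001*l^3 - 8.3317*l^2 - 14.6828*l + 3.0605)/(9.9856*l^4 + 1.4536*l^3 + 6.7521*l^2 + 0.4876*l + 1.1236)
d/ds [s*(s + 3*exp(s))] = s*(3*exp(s) + 1) + s + 3*exp(s)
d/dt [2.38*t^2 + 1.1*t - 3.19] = 4.76*t + 1.1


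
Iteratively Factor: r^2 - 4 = (r + 2)*(r - 2)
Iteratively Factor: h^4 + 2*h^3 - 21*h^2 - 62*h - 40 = (h - 5)*(h^3 + 7*h^2 + 14*h + 8) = (h - 5)*(h + 4)*(h^2 + 3*h + 2) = (h - 5)*(h + 1)*(h + 4)*(h + 2)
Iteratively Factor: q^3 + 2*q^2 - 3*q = (q)*(q^2 + 2*q - 3) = q*(q + 3)*(q - 1)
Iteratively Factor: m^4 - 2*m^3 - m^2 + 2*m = (m)*(m^3 - 2*m^2 - m + 2) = m*(m - 2)*(m^2 - 1) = m*(m - 2)*(m - 1)*(m + 1)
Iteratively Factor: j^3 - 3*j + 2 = (j + 2)*(j^2 - 2*j + 1) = (j - 1)*(j + 2)*(j - 1)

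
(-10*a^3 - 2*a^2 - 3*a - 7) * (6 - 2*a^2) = 20*a^5 + 4*a^4 - 54*a^3 + 2*a^2 - 18*a - 42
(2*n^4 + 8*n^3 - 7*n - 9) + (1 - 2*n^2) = 2*n^4 + 8*n^3 - 2*n^2 - 7*n - 8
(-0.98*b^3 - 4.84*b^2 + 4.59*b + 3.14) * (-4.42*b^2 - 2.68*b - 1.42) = 4.3316*b^5 + 24.0192*b^4 - 5.925*b^3 - 19.3072*b^2 - 14.933*b - 4.4588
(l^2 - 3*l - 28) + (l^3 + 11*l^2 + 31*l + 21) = l^3 + 12*l^2 + 28*l - 7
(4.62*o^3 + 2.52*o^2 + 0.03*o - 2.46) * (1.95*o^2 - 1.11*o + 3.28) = 9.009*o^5 - 0.214200000000001*o^4 + 12.4149*o^3 + 3.4353*o^2 + 2.829*o - 8.0688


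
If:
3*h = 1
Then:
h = 1/3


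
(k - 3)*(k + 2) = k^2 - k - 6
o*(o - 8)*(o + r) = o^3 + o^2*r - 8*o^2 - 8*o*r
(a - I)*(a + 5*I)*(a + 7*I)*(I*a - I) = I*a^4 - 11*a^3 - I*a^3 + 11*a^2 - 23*I*a^2 - 35*a + 23*I*a + 35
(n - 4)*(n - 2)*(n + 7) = n^3 + n^2 - 34*n + 56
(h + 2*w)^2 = h^2 + 4*h*w + 4*w^2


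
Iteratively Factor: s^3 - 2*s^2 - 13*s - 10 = (s - 5)*(s^2 + 3*s + 2) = (s - 5)*(s + 1)*(s + 2)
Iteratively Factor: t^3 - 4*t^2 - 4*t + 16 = (t - 4)*(t^2 - 4) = (t - 4)*(t - 2)*(t + 2)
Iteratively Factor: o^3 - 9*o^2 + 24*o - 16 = (o - 4)*(o^2 - 5*o + 4) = (o - 4)*(o - 1)*(o - 4)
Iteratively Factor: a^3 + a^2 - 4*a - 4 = (a + 2)*(a^2 - a - 2) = (a - 2)*(a + 2)*(a + 1)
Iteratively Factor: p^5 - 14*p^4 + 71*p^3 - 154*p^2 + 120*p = (p)*(p^4 - 14*p^3 + 71*p^2 - 154*p + 120) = p*(p - 5)*(p^3 - 9*p^2 + 26*p - 24) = p*(p - 5)*(p - 4)*(p^2 - 5*p + 6) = p*(p - 5)*(p - 4)*(p - 3)*(p - 2)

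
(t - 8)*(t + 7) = t^2 - t - 56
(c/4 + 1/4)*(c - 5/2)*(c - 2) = c^3/4 - 7*c^2/8 + c/8 + 5/4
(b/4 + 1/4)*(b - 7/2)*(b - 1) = b^3/4 - 7*b^2/8 - b/4 + 7/8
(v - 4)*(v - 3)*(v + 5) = v^3 - 2*v^2 - 23*v + 60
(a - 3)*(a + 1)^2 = a^3 - a^2 - 5*a - 3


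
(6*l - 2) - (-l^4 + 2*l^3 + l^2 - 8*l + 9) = l^4 - 2*l^3 - l^2 + 14*l - 11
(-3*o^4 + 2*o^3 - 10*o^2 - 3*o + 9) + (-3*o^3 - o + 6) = -3*o^4 - o^3 - 10*o^2 - 4*o + 15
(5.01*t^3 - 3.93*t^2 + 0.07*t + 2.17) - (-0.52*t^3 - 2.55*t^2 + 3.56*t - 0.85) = 5.53*t^3 - 1.38*t^2 - 3.49*t + 3.02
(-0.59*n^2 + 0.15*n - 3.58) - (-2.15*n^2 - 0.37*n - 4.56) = 1.56*n^2 + 0.52*n + 0.98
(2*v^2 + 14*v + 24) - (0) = 2*v^2 + 14*v + 24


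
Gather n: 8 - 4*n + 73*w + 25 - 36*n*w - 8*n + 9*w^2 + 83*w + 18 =n*(-36*w - 12) + 9*w^2 + 156*w + 51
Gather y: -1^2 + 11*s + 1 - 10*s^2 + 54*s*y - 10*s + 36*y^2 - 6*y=-10*s^2 + s + 36*y^2 + y*(54*s - 6)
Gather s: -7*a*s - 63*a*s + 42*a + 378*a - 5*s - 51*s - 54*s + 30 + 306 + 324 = 420*a + s*(-70*a - 110) + 660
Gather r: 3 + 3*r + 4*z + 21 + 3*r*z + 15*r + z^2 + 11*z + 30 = r*(3*z + 18) + z^2 + 15*z + 54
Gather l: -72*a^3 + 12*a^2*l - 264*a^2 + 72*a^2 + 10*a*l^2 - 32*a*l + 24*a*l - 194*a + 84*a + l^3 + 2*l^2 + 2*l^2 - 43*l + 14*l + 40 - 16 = -72*a^3 - 192*a^2 - 110*a + l^3 + l^2*(10*a + 4) + l*(12*a^2 - 8*a - 29) + 24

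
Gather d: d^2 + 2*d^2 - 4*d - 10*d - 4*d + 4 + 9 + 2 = 3*d^2 - 18*d + 15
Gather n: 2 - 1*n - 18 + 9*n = 8*n - 16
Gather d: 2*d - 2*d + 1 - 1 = 0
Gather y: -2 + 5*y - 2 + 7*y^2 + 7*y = 7*y^2 + 12*y - 4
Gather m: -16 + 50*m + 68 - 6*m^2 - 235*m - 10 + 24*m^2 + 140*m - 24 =18*m^2 - 45*m + 18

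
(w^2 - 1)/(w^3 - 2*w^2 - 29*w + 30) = (w + 1)/(w^2 - w - 30)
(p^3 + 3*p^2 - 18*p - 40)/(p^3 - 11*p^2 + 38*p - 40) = (p^2 + 7*p + 10)/(p^2 - 7*p + 10)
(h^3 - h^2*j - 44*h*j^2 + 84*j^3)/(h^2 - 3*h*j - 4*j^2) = (-h^3 + h^2*j + 44*h*j^2 - 84*j^3)/(-h^2 + 3*h*j + 4*j^2)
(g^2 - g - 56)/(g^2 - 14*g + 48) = (g + 7)/(g - 6)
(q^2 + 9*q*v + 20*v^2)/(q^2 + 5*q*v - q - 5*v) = (q + 4*v)/(q - 1)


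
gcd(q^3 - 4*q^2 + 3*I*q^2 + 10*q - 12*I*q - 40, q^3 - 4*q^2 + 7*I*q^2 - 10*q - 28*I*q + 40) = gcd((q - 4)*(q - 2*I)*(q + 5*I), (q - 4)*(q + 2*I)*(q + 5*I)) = q^2 + q*(-4 + 5*I) - 20*I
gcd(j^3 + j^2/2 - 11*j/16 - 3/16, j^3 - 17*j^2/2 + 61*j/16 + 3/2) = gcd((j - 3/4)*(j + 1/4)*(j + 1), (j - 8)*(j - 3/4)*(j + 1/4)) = j^2 - j/2 - 3/16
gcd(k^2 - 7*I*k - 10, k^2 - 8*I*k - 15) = k - 5*I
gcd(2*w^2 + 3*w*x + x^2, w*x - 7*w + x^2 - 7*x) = w + x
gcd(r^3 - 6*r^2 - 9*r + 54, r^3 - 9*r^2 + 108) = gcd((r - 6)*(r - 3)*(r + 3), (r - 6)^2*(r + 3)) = r^2 - 3*r - 18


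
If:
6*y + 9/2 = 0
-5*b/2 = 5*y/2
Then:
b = 3/4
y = -3/4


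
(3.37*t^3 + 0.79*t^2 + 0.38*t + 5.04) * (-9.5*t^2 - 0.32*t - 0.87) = -32.015*t^5 - 8.5834*t^4 - 6.7947*t^3 - 48.6889*t^2 - 1.9434*t - 4.3848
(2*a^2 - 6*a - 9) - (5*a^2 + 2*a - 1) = -3*a^2 - 8*a - 8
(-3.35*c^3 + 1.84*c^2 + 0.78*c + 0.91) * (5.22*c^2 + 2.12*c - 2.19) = -17.487*c^5 + 2.5028*c^4 + 15.3089*c^3 + 2.3742*c^2 + 0.221*c - 1.9929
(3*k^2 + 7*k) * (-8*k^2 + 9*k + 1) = -24*k^4 - 29*k^3 + 66*k^2 + 7*k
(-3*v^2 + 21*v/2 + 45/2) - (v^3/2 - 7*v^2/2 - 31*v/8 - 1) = -v^3/2 + v^2/2 + 115*v/8 + 47/2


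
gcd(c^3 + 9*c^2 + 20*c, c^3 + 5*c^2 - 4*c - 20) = c + 5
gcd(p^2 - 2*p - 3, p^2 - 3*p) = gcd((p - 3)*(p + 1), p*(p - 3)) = p - 3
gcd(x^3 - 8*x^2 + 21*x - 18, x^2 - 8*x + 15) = x - 3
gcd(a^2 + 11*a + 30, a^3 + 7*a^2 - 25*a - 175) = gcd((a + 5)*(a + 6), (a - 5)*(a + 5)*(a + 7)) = a + 5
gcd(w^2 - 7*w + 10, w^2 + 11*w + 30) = 1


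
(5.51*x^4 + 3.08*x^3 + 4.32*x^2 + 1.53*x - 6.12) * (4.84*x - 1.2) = 26.6684*x^5 + 8.2952*x^4 + 17.2128*x^3 + 2.2212*x^2 - 31.4568*x + 7.344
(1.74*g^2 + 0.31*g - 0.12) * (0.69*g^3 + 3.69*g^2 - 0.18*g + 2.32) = 1.2006*g^5 + 6.6345*g^4 + 0.7479*g^3 + 3.5382*g^2 + 0.7408*g - 0.2784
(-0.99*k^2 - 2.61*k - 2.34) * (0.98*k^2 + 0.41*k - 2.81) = -0.9702*k^4 - 2.9637*k^3 - 0.5814*k^2 + 6.3747*k + 6.5754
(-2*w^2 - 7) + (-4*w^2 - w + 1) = -6*w^2 - w - 6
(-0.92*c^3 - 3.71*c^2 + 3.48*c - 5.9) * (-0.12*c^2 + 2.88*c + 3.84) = 0.1104*c^5 - 2.2044*c^4 - 14.6352*c^3 - 3.516*c^2 - 3.6288*c - 22.656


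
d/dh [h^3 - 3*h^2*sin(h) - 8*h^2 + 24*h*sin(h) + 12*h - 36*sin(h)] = -3*h^2*cos(h) + 3*h^2 - 6*h*sin(h) + 24*h*cos(h) - 16*h + 24*sin(h) - 36*cos(h) + 12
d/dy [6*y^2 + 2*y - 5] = 12*y + 2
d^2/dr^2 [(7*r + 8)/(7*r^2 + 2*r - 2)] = 2*(4*(7*r + 1)^2*(7*r + 8) - 7*(21*r + 10)*(7*r^2 + 2*r - 2))/(7*r^2 + 2*r - 2)^3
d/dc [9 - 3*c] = -3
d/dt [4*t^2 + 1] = 8*t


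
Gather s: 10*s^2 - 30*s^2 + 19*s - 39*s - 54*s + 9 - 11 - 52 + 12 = -20*s^2 - 74*s - 42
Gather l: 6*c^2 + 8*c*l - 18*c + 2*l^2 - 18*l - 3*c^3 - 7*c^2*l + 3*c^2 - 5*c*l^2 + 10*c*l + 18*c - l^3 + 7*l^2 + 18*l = -3*c^3 + 9*c^2 - l^3 + l^2*(9 - 5*c) + l*(-7*c^2 + 18*c)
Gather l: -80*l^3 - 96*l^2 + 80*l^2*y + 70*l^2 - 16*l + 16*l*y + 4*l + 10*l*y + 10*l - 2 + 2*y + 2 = -80*l^3 + l^2*(80*y - 26) + l*(26*y - 2) + 2*y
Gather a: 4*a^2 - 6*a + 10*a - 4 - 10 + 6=4*a^2 + 4*a - 8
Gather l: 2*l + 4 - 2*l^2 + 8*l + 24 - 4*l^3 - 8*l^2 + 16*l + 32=-4*l^3 - 10*l^2 + 26*l + 60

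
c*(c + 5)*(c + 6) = c^3 + 11*c^2 + 30*c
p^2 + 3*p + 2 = (p + 1)*(p + 2)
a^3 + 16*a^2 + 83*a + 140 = (a + 4)*(a + 5)*(a + 7)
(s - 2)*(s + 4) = s^2 + 2*s - 8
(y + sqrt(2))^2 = y^2 + 2*sqrt(2)*y + 2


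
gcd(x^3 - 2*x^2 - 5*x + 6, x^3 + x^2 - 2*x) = x^2 + x - 2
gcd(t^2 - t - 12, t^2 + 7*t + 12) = t + 3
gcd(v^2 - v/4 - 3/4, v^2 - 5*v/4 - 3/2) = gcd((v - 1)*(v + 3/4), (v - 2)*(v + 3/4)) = v + 3/4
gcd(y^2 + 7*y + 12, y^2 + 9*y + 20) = y + 4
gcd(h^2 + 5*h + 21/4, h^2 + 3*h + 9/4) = h + 3/2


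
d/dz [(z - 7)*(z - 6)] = 2*z - 13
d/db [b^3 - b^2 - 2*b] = 3*b^2 - 2*b - 2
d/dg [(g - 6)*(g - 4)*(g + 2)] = 3*g^2 - 16*g + 4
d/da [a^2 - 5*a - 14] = 2*a - 5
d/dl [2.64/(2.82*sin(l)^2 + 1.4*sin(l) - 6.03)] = -(14.8896*sin(l) + 3.696)*cos(l)/(2.82*sin(l)^2 + 1.4*sin(l) - 6.03)^2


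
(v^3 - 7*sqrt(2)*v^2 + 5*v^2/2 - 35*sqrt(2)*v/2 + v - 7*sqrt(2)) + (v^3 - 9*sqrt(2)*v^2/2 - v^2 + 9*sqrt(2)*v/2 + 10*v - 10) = 2*v^3 - 23*sqrt(2)*v^2/2 + 3*v^2/2 - 13*sqrt(2)*v + 11*v - 10 - 7*sqrt(2)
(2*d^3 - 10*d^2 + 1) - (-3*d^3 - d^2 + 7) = 5*d^3 - 9*d^2 - 6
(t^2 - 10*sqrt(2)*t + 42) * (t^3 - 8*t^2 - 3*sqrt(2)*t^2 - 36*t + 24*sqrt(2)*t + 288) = t^5 - 13*sqrt(2)*t^4 - 8*t^4 + 66*t^3 + 104*sqrt(2)*t^3 - 528*t^2 + 234*sqrt(2)*t^2 - 1872*sqrt(2)*t - 1512*t + 12096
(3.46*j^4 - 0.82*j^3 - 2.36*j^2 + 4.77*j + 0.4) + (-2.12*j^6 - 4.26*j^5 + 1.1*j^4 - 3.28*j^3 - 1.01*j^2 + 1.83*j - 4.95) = -2.12*j^6 - 4.26*j^5 + 4.56*j^4 - 4.1*j^3 - 3.37*j^2 + 6.6*j - 4.55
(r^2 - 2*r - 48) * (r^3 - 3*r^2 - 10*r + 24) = r^5 - 5*r^4 - 52*r^3 + 188*r^2 + 432*r - 1152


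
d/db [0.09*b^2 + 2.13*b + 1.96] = 0.18*b + 2.13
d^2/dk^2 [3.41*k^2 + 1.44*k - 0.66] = 6.82000000000000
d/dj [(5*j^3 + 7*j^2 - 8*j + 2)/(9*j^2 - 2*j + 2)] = (45*j^4 - 20*j^3 + 88*j^2 - 8*j - 12)/(81*j^4 - 36*j^3 + 40*j^2 - 8*j + 4)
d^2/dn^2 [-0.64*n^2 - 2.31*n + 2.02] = -1.28000000000000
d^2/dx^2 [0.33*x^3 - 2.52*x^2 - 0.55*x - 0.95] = 1.98*x - 5.04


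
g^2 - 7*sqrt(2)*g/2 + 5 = (g - 5*sqrt(2)/2)*(g - sqrt(2))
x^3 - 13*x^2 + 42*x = x*(x - 7)*(x - 6)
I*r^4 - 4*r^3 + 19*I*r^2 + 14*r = r*(r - 2*I)*(r + 7*I)*(I*r + 1)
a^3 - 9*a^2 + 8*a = a*(a - 8)*(a - 1)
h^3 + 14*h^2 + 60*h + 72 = (h + 2)*(h + 6)^2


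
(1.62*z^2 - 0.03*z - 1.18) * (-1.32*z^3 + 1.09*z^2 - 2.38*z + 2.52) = -2.1384*z^5 + 1.8054*z^4 - 2.3307*z^3 + 2.8676*z^2 + 2.7328*z - 2.9736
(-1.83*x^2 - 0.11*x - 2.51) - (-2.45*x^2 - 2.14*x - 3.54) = 0.62*x^2 + 2.03*x + 1.03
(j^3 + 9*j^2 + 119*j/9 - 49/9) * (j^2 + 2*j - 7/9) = j^5 + 11*j^4 + 274*j^3/9 + 14*j^2 - 1715*j/81 + 343/81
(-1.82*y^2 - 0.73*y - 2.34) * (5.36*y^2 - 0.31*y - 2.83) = -9.7552*y^4 - 3.3486*y^3 - 7.1655*y^2 + 2.7913*y + 6.6222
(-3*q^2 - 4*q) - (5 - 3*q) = -3*q^2 - q - 5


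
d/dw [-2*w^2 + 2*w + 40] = 2 - 4*w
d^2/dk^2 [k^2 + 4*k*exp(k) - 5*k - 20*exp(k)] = 4*k*exp(k) - 12*exp(k) + 2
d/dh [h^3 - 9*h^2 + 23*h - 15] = 3*h^2 - 18*h + 23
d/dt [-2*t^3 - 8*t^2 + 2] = 2*t*(-3*t - 8)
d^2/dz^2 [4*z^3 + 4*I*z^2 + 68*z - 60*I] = 24*z + 8*I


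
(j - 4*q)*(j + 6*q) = j^2 + 2*j*q - 24*q^2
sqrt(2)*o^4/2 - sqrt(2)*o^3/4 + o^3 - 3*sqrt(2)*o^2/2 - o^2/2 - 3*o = o*(o - 2)*(o + 3/2)*(sqrt(2)*o/2 + 1)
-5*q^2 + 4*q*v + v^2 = (-q + v)*(5*q + v)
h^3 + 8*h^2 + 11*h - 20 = (h - 1)*(h + 4)*(h + 5)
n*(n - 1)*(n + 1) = n^3 - n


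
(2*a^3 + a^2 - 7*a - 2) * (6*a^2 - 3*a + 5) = 12*a^5 - 35*a^3 + 14*a^2 - 29*a - 10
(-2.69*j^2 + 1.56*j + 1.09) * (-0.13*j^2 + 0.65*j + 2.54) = 0.3497*j^4 - 1.9513*j^3 - 5.9603*j^2 + 4.6709*j + 2.7686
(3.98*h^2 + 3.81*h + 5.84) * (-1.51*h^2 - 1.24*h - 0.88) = -6.0098*h^4 - 10.6883*h^3 - 17.0452*h^2 - 10.5944*h - 5.1392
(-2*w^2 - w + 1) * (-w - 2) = 2*w^3 + 5*w^2 + w - 2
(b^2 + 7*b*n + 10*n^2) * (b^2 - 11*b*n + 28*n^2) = b^4 - 4*b^3*n - 39*b^2*n^2 + 86*b*n^3 + 280*n^4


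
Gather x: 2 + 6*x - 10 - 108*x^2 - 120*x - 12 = -108*x^2 - 114*x - 20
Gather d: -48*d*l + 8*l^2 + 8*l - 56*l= -48*d*l + 8*l^2 - 48*l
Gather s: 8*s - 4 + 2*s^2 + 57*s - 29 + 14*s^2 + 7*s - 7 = 16*s^2 + 72*s - 40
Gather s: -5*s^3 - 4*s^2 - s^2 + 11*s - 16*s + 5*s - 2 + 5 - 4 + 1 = -5*s^3 - 5*s^2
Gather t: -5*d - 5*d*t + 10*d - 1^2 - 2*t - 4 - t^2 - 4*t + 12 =5*d - t^2 + t*(-5*d - 6) + 7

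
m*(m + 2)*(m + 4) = m^3 + 6*m^2 + 8*m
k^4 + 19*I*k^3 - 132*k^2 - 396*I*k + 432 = (k + 3*I)*(k + 4*I)*(k + 6*I)^2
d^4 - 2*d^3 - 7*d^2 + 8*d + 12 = (d - 3)*(d - 2)*(d + 1)*(d + 2)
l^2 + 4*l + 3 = (l + 1)*(l + 3)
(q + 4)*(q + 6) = q^2 + 10*q + 24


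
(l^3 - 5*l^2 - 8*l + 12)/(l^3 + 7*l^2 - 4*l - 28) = (l^2 - 7*l + 6)/(l^2 + 5*l - 14)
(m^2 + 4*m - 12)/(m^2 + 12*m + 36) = (m - 2)/(m + 6)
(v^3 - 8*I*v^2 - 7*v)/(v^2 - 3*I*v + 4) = v*(v^2 - 8*I*v - 7)/(v^2 - 3*I*v + 4)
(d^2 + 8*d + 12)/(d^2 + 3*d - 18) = (d + 2)/(d - 3)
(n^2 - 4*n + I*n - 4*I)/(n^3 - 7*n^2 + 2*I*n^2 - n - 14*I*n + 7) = (n - 4)/(n^2 + n*(-7 + I) - 7*I)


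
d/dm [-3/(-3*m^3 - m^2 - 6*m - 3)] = 3*(-9*m^2 - 2*m - 6)/(3*m^3 + m^2 + 6*m + 3)^2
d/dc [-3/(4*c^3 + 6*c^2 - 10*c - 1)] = 6*(6*c^2 + 6*c - 5)/(4*c^3 + 6*c^2 - 10*c - 1)^2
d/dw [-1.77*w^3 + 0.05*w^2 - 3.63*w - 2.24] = -5.31*w^2 + 0.1*w - 3.63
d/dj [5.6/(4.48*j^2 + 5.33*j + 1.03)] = (-50.176*j - 29.848)/(4.48*j^2 + 5.33*j + 1.03)^2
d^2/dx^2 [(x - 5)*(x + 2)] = 2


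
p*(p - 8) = p^2 - 8*p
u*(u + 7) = u^2 + 7*u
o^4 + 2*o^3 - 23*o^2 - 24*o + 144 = (o - 3)^2*(o + 4)^2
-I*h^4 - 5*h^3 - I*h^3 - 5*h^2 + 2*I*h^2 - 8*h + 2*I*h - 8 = (h + 1)*(h - 4*I)*(h - 2*I)*(-I*h + 1)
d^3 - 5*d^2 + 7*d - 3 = (d - 3)*(d - 1)^2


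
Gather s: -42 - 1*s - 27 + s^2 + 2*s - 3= s^2 + s - 72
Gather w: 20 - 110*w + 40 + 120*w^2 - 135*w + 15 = 120*w^2 - 245*w + 75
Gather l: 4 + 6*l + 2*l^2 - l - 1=2*l^2 + 5*l + 3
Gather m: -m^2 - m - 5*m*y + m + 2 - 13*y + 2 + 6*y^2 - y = -m^2 - 5*m*y + 6*y^2 - 14*y + 4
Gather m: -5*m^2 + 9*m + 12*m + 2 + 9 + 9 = -5*m^2 + 21*m + 20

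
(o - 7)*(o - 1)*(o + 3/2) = o^3 - 13*o^2/2 - 5*o + 21/2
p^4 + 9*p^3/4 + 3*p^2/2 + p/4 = p*(p + 1/4)*(p + 1)^2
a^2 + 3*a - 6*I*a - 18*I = (a + 3)*(a - 6*I)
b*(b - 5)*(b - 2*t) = b^3 - 2*b^2*t - 5*b^2 + 10*b*t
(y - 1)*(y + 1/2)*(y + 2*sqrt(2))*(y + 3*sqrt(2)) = y^4 - y^3/2 + 5*sqrt(2)*y^3 - 5*sqrt(2)*y^2/2 + 23*y^2/2 - 6*y - 5*sqrt(2)*y/2 - 6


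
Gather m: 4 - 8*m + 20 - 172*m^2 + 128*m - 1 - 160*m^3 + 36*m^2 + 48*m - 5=-160*m^3 - 136*m^2 + 168*m + 18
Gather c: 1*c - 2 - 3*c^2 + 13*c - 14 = -3*c^2 + 14*c - 16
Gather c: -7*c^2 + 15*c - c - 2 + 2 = -7*c^2 + 14*c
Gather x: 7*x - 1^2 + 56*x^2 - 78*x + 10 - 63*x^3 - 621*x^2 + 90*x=-63*x^3 - 565*x^2 + 19*x + 9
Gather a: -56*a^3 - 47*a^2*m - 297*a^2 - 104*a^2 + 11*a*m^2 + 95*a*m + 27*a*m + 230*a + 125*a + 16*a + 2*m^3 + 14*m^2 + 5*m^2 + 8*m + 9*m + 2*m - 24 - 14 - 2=-56*a^3 + a^2*(-47*m - 401) + a*(11*m^2 + 122*m + 371) + 2*m^3 + 19*m^2 + 19*m - 40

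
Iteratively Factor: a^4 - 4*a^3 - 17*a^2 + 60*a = (a)*(a^3 - 4*a^2 - 17*a + 60) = a*(a - 3)*(a^2 - a - 20) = a*(a - 5)*(a - 3)*(a + 4)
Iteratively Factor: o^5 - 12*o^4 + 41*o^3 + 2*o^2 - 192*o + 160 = (o + 2)*(o^4 - 14*o^3 + 69*o^2 - 136*o + 80) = (o - 4)*(o + 2)*(o^3 - 10*o^2 + 29*o - 20) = (o - 5)*(o - 4)*(o + 2)*(o^2 - 5*o + 4) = (o - 5)*(o - 4)^2*(o + 2)*(o - 1)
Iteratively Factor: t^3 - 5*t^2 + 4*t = (t)*(t^2 - 5*t + 4) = t*(t - 1)*(t - 4)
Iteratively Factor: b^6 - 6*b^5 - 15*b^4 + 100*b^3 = (b)*(b^5 - 6*b^4 - 15*b^3 + 100*b^2) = b*(b + 4)*(b^4 - 10*b^3 + 25*b^2) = b*(b - 5)*(b + 4)*(b^3 - 5*b^2) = b^2*(b - 5)*(b + 4)*(b^2 - 5*b) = b^2*(b - 5)^2*(b + 4)*(b)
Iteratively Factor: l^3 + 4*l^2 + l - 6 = (l + 2)*(l^2 + 2*l - 3) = (l - 1)*(l + 2)*(l + 3)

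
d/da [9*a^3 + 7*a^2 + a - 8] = 27*a^2 + 14*a + 1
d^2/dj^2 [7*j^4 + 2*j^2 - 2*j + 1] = 84*j^2 + 4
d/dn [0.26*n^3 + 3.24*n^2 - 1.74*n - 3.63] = 0.78*n^2 + 6.48*n - 1.74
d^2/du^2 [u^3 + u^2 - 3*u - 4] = 6*u + 2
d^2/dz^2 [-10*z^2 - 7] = -20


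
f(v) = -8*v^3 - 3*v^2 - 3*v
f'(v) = -24*v^2 - 6*v - 3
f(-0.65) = 2.88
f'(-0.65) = -9.24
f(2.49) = -149.58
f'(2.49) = -166.74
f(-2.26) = 83.80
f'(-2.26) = -112.02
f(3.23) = -310.57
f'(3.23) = -272.77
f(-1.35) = 18.27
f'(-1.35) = -38.64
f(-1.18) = 12.51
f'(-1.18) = -29.34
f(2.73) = -193.32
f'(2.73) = -198.25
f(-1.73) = 37.63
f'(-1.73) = -64.45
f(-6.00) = 1638.00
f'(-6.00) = -831.00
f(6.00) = -1854.00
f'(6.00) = -903.00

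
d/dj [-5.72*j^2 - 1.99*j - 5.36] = -11.44*j - 1.99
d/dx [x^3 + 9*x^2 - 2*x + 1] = 3*x^2 + 18*x - 2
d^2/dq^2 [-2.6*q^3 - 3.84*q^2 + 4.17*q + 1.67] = -15.6*q - 7.68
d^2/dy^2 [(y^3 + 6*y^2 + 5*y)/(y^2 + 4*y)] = -6/(y^3 + 12*y^2 + 48*y + 64)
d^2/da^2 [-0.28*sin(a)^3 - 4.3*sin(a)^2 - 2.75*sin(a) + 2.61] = 2.96*sin(a) - 0.63*sin(3*a) - 8.6*cos(2*a)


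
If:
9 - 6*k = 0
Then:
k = 3/2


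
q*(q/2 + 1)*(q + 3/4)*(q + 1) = q^4/2 + 15*q^3/8 + 17*q^2/8 + 3*q/4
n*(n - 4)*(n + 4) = n^3 - 16*n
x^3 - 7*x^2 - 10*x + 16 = (x - 8)*(x - 1)*(x + 2)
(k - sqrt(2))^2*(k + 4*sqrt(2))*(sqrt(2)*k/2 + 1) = sqrt(2)*k^4/2 + 3*k^3 - 5*sqrt(2)*k^2 - 6*k + 8*sqrt(2)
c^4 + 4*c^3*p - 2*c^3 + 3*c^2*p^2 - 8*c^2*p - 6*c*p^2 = c*(c - 2)*(c + p)*(c + 3*p)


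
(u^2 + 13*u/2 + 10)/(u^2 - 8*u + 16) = (u^2 + 13*u/2 + 10)/(u^2 - 8*u + 16)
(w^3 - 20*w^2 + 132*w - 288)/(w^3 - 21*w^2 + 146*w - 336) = (w - 6)/(w - 7)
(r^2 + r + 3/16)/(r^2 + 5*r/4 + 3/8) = (4*r + 1)/(2*(2*r + 1))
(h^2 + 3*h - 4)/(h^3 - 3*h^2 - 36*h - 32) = (h - 1)/(h^2 - 7*h - 8)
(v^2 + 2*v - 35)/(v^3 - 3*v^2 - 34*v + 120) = (v + 7)/(v^2 + 2*v - 24)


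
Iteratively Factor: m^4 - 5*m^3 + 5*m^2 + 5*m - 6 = (m + 1)*(m^3 - 6*m^2 + 11*m - 6) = (m - 2)*(m + 1)*(m^2 - 4*m + 3) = (m - 3)*(m - 2)*(m + 1)*(m - 1)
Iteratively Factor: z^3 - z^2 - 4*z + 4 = (z + 2)*(z^2 - 3*z + 2) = (z - 2)*(z + 2)*(z - 1)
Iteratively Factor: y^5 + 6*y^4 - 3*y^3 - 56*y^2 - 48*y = (y + 4)*(y^4 + 2*y^3 - 11*y^2 - 12*y) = (y + 1)*(y + 4)*(y^3 + y^2 - 12*y) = (y - 3)*(y + 1)*(y + 4)*(y^2 + 4*y) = (y - 3)*(y + 1)*(y + 4)^2*(y)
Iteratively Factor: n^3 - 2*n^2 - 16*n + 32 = (n - 4)*(n^2 + 2*n - 8) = (n - 4)*(n - 2)*(n + 4)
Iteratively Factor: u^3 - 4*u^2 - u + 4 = (u - 4)*(u^2 - 1) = (u - 4)*(u - 1)*(u + 1)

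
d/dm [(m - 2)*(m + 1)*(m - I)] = 3*m^2 - 2*m*(1 + I) - 2 + I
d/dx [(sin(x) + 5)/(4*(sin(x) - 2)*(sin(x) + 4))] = (-10*sin(x) + cos(x)^2 - 19)*cos(x)/(4*(sin(x) - 2)^2*(sin(x) + 4)^2)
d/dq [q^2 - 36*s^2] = 2*q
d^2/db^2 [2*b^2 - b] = 4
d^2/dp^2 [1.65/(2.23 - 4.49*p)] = -66.52833/(4.49*p - 2.23)^3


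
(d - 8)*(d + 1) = d^2 - 7*d - 8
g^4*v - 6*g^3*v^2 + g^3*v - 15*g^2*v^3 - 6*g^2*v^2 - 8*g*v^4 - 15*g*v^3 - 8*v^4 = (g - 8*v)*(g + v)^2*(g*v + v)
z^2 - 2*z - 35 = (z - 7)*(z + 5)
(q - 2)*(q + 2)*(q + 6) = q^3 + 6*q^2 - 4*q - 24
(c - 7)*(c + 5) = c^2 - 2*c - 35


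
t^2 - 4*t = t*(t - 4)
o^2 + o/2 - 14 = (o - 7/2)*(o + 4)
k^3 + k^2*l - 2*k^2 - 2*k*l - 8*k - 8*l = (k - 4)*(k + 2)*(k + l)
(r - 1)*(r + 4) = r^2 + 3*r - 4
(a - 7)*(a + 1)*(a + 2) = a^3 - 4*a^2 - 19*a - 14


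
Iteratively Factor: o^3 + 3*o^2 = (o + 3)*(o^2) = o*(o + 3)*(o)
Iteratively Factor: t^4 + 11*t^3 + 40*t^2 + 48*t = (t + 3)*(t^3 + 8*t^2 + 16*t) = t*(t + 3)*(t^2 + 8*t + 16) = t*(t + 3)*(t + 4)*(t + 4)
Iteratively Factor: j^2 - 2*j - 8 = (j - 4)*(j + 2)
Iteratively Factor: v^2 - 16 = (v + 4)*(v - 4)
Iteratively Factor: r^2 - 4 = (r + 2)*(r - 2)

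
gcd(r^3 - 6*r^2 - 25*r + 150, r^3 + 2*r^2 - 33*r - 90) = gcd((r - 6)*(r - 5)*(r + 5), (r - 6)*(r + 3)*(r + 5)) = r^2 - r - 30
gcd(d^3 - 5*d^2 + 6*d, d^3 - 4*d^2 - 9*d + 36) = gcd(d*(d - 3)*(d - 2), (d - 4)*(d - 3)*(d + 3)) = d - 3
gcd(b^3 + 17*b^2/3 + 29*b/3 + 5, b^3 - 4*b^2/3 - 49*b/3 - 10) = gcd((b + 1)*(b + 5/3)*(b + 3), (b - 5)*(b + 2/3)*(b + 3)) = b + 3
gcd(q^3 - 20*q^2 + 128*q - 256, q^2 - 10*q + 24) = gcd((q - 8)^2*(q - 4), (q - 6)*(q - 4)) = q - 4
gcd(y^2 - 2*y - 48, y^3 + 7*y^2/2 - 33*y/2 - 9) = y + 6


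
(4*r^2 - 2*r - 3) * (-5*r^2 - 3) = -20*r^4 + 10*r^3 + 3*r^2 + 6*r + 9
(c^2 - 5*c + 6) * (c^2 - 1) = c^4 - 5*c^3 + 5*c^2 + 5*c - 6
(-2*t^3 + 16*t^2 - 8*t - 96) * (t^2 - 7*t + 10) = -2*t^5 + 30*t^4 - 140*t^3 + 120*t^2 + 592*t - 960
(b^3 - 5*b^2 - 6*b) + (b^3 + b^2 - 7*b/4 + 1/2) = 2*b^3 - 4*b^2 - 31*b/4 + 1/2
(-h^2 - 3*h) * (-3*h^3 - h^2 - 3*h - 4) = 3*h^5 + 10*h^4 + 6*h^3 + 13*h^2 + 12*h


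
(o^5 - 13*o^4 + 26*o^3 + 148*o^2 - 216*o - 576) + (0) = o^5 - 13*o^4 + 26*o^3 + 148*o^2 - 216*o - 576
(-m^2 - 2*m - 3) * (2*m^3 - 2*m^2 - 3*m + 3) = -2*m^5 - 2*m^4 + m^3 + 9*m^2 + 3*m - 9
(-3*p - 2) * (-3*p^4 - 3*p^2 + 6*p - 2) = 9*p^5 + 6*p^4 + 9*p^3 - 12*p^2 - 6*p + 4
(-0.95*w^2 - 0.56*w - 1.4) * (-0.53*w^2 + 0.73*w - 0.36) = 0.5035*w^4 - 0.3967*w^3 + 0.6752*w^2 - 0.8204*w + 0.504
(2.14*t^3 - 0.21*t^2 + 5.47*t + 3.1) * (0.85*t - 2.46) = 1.819*t^4 - 5.4429*t^3 + 5.1661*t^2 - 10.8212*t - 7.626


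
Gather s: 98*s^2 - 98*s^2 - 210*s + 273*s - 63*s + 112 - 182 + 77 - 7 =0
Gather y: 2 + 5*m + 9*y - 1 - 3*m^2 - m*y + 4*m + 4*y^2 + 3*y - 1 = -3*m^2 + 9*m + 4*y^2 + y*(12 - m)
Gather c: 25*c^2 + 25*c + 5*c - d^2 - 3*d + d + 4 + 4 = 25*c^2 + 30*c - d^2 - 2*d + 8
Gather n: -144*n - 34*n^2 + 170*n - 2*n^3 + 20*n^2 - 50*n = -2*n^3 - 14*n^2 - 24*n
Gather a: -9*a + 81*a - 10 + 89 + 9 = 72*a + 88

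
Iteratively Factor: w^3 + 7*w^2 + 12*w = (w)*(w^2 + 7*w + 12) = w*(w + 4)*(w + 3)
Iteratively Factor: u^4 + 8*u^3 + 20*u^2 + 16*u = (u + 2)*(u^3 + 6*u^2 + 8*u) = (u + 2)^2*(u^2 + 4*u) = u*(u + 2)^2*(u + 4)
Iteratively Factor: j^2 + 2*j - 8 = (j + 4)*(j - 2)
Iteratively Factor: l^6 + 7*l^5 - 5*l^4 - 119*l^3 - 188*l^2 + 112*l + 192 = (l - 4)*(l^5 + 11*l^4 + 39*l^3 + 37*l^2 - 40*l - 48) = (l - 4)*(l + 3)*(l^4 + 8*l^3 + 15*l^2 - 8*l - 16) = (l - 4)*(l - 1)*(l + 3)*(l^3 + 9*l^2 + 24*l + 16) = (l - 4)*(l - 1)*(l + 3)*(l + 4)*(l^2 + 5*l + 4) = (l - 4)*(l - 1)*(l + 3)*(l + 4)^2*(l + 1)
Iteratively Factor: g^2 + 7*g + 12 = (g + 3)*(g + 4)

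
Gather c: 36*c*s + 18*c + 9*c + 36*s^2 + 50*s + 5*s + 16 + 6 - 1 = c*(36*s + 27) + 36*s^2 + 55*s + 21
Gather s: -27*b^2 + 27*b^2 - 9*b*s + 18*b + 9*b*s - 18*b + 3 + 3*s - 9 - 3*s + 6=0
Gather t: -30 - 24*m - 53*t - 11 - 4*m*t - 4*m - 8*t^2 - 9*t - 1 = -28*m - 8*t^2 + t*(-4*m - 62) - 42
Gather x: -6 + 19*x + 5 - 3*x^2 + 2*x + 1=-3*x^2 + 21*x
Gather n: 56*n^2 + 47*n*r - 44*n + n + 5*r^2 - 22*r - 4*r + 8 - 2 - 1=56*n^2 + n*(47*r - 43) + 5*r^2 - 26*r + 5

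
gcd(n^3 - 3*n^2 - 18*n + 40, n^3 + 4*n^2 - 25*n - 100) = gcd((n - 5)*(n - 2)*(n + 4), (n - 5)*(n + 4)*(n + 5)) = n^2 - n - 20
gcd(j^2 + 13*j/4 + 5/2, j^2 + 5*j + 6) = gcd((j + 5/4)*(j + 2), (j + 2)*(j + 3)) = j + 2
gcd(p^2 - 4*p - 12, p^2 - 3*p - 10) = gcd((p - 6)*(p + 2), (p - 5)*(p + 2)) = p + 2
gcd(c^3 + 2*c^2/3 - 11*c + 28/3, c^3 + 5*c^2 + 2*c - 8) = c^2 + 3*c - 4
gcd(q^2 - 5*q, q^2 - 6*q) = q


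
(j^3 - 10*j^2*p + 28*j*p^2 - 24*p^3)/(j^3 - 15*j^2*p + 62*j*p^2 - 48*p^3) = (j^2 - 4*j*p + 4*p^2)/(j^2 - 9*j*p + 8*p^2)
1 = 1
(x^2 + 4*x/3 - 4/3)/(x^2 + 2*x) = (x - 2/3)/x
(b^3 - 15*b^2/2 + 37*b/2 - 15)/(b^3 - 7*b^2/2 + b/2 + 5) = (b - 3)/(b + 1)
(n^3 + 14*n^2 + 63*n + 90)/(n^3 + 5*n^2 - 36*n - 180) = (n + 3)/(n - 6)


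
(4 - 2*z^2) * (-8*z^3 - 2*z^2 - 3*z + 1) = 16*z^5 + 4*z^4 - 26*z^3 - 10*z^2 - 12*z + 4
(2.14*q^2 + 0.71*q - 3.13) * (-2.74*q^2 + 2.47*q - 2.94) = -5.8636*q^4 + 3.3404*q^3 + 4.0383*q^2 - 9.8185*q + 9.2022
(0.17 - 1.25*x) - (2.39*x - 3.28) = 3.45 - 3.64*x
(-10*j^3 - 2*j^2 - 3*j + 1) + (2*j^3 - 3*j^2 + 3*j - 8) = -8*j^3 - 5*j^2 - 7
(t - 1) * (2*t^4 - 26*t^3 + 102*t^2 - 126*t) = 2*t^5 - 28*t^4 + 128*t^3 - 228*t^2 + 126*t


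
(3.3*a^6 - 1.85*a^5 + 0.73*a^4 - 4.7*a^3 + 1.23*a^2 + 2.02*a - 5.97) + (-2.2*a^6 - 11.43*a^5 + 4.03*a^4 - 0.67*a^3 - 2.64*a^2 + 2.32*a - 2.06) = 1.1*a^6 - 13.28*a^5 + 4.76*a^4 - 5.37*a^3 - 1.41*a^2 + 4.34*a - 8.03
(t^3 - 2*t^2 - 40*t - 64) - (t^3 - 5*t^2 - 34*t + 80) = 3*t^2 - 6*t - 144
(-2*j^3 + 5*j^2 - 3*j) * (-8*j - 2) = 16*j^4 - 36*j^3 + 14*j^2 + 6*j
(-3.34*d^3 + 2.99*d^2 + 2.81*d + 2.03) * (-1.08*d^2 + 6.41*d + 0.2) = 3.6072*d^5 - 24.6386*d^4 + 15.4631*d^3 + 16.4177*d^2 + 13.5743*d + 0.406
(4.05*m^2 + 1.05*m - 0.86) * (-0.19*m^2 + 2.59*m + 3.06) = -0.7695*m^4 + 10.29*m^3 + 15.2759*m^2 + 0.9856*m - 2.6316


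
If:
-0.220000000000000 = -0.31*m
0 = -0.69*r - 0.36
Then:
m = 0.71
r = -0.52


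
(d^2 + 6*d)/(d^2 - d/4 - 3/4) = 4*d*(d + 6)/(4*d^2 - d - 3)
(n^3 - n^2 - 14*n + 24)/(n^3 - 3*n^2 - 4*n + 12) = (n + 4)/(n + 2)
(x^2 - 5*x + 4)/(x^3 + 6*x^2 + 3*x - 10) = (x - 4)/(x^2 + 7*x + 10)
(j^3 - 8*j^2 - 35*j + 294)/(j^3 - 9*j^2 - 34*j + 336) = (j - 7)/(j - 8)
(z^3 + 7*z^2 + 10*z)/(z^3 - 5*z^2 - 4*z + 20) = z*(z + 5)/(z^2 - 7*z + 10)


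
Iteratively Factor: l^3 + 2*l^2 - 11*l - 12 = (l - 3)*(l^2 + 5*l + 4) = (l - 3)*(l + 1)*(l + 4)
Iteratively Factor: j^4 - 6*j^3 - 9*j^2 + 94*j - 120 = (j - 5)*(j^3 - j^2 - 14*j + 24) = (j - 5)*(j - 3)*(j^2 + 2*j - 8) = (j - 5)*(j - 3)*(j + 4)*(j - 2)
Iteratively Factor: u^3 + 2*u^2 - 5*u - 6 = (u - 2)*(u^2 + 4*u + 3) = (u - 2)*(u + 3)*(u + 1)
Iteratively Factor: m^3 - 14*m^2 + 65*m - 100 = (m - 5)*(m^2 - 9*m + 20) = (m - 5)*(m - 4)*(m - 5)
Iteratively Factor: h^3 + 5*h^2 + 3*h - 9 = (h - 1)*(h^2 + 6*h + 9) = (h - 1)*(h + 3)*(h + 3)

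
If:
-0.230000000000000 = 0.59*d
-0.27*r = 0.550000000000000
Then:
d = -0.39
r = -2.04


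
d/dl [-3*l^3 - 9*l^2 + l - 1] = -9*l^2 - 18*l + 1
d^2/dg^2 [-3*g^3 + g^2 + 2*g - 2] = 2 - 18*g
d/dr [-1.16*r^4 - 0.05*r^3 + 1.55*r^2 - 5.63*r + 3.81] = -4.64*r^3 - 0.15*r^2 + 3.1*r - 5.63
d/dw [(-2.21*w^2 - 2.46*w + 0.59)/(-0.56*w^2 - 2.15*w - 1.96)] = (3.3739*w^2 + 9.324*w + 6.0901)/(0.3136*w^4 + 2.408*w^3 + 6.8177*w^2 + 8.428*w + 3.8416)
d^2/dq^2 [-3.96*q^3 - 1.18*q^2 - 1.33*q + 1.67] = -23.76*q - 2.36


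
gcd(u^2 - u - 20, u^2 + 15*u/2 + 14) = u + 4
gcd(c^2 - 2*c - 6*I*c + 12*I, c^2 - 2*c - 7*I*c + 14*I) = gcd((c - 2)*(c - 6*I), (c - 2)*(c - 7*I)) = c - 2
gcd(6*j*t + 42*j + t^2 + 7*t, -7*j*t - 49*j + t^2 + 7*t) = t + 7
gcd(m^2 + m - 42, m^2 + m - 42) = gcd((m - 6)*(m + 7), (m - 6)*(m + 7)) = m^2 + m - 42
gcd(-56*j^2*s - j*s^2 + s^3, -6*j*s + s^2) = s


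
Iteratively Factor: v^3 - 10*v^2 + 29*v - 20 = (v - 1)*(v^2 - 9*v + 20) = (v - 4)*(v - 1)*(v - 5)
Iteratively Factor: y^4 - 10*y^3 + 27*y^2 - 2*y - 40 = (y - 5)*(y^3 - 5*y^2 + 2*y + 8) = (y - 5)*(y + 1)*(y^2 - 6*y + 8) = (y - 5)*(y - 4)*(y + 1)*(y - 2)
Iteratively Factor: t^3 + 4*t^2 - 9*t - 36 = (t + 4)*(t^2 - 9) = (t + 3)*(t + 4)*(t - 3)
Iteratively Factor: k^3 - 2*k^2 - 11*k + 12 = (k - 1)*(k^2 - k - 12) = (k - 1)*(k + 3)*(k - 4)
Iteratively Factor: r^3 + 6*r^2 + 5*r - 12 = (r - 1)*(r^2 + 7*r + 12) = (r - 1)*(r + 4)*(r + 3)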